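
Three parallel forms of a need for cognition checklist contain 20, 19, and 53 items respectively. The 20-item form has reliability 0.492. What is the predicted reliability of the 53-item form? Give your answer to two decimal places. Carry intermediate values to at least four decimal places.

Only the ratio of lengths matters: n = 53/20 = 2.6500
r_{53} = n·r / (1 + (n − 1)·r) = 1.3038 / 1.8118 ≈ 0.7196

0.72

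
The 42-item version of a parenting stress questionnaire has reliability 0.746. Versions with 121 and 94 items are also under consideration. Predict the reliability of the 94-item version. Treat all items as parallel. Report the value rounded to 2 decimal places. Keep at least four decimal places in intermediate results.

Only the ratio of lengths matters: n = 94/42 = 2.2381
r_{94} = n·r / (1 + (n − 1)·r) = 1.6696 / 1.9236 ≈ 0.8680

0.87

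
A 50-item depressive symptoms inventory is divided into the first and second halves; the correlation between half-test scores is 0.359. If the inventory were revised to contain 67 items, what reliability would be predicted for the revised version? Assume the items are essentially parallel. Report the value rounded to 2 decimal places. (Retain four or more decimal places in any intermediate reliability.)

Spearman-Brown correction (n = 2): r_full = 2·0.359/(1 + 0.359) = 0.5283
Length factor from 50 to 67 items: n = 67/50 = 1.3400
r_new = n·r_full / (1 + (n − 1)·r_full) = 0.7079 / 1.1796 ≈ 0.6001

0.60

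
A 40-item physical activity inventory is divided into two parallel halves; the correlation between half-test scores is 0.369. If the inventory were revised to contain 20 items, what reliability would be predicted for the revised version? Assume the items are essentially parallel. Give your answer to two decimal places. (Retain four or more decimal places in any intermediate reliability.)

Spearman-Brown correction (n = 2): r_full = 2·0.369/(1 + 0.369) = 0.5391
Length factor from 40 to 20 items: n = 20/40 = 0.5000
r_new = n·r_full / (1 + (n − 1)·r_full) = 0.2696 / 0.7305 ≈ 0.3691

0.37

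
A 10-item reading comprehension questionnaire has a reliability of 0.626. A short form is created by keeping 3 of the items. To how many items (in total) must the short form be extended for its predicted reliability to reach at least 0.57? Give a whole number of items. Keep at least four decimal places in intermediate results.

Short-form reliability: n = 3/10 = 0.3000; r_3 = n·r/(1+(n−1)r) ≈ 0.3343
Length factor from the short form to reach 0.57: n' = 0.57(1 − 0.3343) / [0.3343(1 − 0.57)] ≈ 2.6397
Total items = 2.6397 × 3 = 7.92, rounded up to 8.

8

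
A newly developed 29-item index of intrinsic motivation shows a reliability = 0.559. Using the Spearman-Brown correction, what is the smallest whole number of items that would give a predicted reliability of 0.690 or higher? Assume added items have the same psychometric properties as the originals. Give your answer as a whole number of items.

51

Spearman-Brown solved for the length factor n:
n = r*(1 − r) / [ r (1 − r*) ]
n = 0.690(1 − 0.559) / [0.559(1 − 0.690)]
  = 0.304290 / 0.173290 = 1.7560
So the test needs 1.7560 × 29 ≈ 50.92 items; rounding up, 51.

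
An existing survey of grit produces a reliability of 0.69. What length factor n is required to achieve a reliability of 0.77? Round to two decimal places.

n = 0.77(1 − 0.69) / [0.69(1 − 0.77)]
n = 0.2387 / 0.1587 ≈ 1.5041

1.50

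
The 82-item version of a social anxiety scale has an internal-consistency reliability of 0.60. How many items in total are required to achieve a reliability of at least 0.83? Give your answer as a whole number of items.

n = 0.83 × (1 − 0.60) / [ 0.60 × (1 − 0.83) ]
  = 0.3320 / 0.1020 = 3.2549
So the test needs 3.2549 × 82 ≈ 266.90 items; rounding up, 267.

267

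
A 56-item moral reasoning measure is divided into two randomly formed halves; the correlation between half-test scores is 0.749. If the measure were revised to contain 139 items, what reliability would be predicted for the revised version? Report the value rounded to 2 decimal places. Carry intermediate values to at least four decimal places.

0.94

First correct the split-half correlation to full-test reliability: r_full = 2 × 0.749 / (1 + 0.749) ≈ 0.8565
Then adjust to 139 items: n = 139/56 = 2.4821
r_new = n·r_full / (1 + (n − 1)·r_full) = 2.1259 / 2.2694 ≈ 0.9368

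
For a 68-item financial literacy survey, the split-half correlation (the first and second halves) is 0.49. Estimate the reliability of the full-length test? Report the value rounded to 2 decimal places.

0.66

r_full = 2(0.49) / (1 + 0.49)
       = 0.9800 / 1.4900 = 0.6577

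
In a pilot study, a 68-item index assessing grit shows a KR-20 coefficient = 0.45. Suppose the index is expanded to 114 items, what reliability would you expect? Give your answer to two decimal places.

0.58

The new length is 114/68 = 1.6765 times the old.
r_new = (1.6765 × 0.45) / (1 + (1.6765 − 1) × 0.45)
     = 0.7544 / 1.3044 = 0.5784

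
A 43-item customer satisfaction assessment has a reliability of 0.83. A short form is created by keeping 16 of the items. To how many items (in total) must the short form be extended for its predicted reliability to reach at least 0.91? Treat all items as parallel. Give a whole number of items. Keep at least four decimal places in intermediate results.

90

First, r for the 16-item form: n = 16/43 = 0.3721, so r_16 = 0.3721·0.83/(1 + (0.3721 − 1)·0.83) = 0.6450
Then solve for n' with r_old = 0.6450, r_target = 0.91: n' = 0.91(1 − 0.6450)/[0.6450(1 − 0.91)] = 5.5650
Total items = 5.5650 × 16 = 89.04, rounded up to 90.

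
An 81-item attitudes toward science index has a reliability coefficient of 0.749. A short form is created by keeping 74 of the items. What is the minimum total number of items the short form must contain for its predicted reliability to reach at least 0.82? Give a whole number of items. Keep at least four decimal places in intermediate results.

First, r for the 74-item form: n = 74/81 = 0.9136, so r_74 = 0.9136·0.749/(1 + (0.9136 − 1)·0.749) = 0.7316
Length factor from the short form to reach 0.82: n' = 0.82(1 − 0.7316) / [0.7316(1 − 0.82)] ≈ 1.6713
Items = 1.6713 × 74 ≈ 123.68 → 124

124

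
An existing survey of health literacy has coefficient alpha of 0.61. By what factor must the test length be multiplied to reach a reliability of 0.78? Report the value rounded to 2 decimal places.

Rearranging the Spearman-Brown formula for n,
n = r_target (1 − r_old) / [ r_old (1 − r_target) ]
n = [0.78 × 0.39] / [0.61 × 0.22]
n = 0.3042 / 0.1342 ≈ 2.2668

2.27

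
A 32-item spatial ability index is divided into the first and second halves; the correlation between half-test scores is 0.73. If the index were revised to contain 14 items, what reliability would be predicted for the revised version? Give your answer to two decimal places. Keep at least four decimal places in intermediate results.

0.70

Full-test reliability from the split-half r: r_full = 2(0.73)/(1 + 0.73) = 0.8439
Length factor from 32 to 14 items: n = 14/32 = 0.4375
r_new = n·r_full / (1 + (n − 1)·r_full) = 0.3692 / 0.5253 ≈ 0.7028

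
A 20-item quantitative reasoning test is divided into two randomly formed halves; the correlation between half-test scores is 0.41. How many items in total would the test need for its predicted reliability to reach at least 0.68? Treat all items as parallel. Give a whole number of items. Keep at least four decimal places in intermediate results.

31

r_full = 2(0.41)/(1 + 0.41) = 0.5816
n = r_tgt(1 − r_full) / [r_full(1 − r_tgt)] = 0.68 × 0.4184 / (0.5816 × 0.32) ≈ 1.5287
Required items = 1.5287 × 20 = 30.57, so 31 items.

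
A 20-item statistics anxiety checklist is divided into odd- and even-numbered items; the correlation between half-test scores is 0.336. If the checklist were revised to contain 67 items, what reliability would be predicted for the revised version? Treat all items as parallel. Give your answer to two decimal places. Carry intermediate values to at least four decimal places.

Spearman-Brown correction (n = 2): r_full = 2·0.336/(1 + 0.336) = 0.5030
Length factor from 20 to 67 items: n = 67/20 = 3.3500
r_new = n·r_full / (1 + (n − 1)·r_full) = 1.6851 / 2.1821 ≈ 0.7722

0.77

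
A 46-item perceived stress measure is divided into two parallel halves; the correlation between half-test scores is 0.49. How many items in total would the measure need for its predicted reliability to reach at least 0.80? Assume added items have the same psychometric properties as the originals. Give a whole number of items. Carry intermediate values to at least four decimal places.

Corrected full-test reliability: r_full = 2 × 0.49 / (1 + 0.49) ≈ 0.6577
Solve Spearman-Brown for n: n = 0.80(1 − 0.6577) / [0.6577(1 − 0.80)] = 2.0818
Items = 2.0818 × 46 ≈ 95.76 → 96

96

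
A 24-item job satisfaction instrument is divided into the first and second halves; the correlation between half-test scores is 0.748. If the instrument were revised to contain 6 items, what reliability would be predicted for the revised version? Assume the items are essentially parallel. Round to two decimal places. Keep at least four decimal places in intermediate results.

0.60

Full-test reliability from the split-half r: r_full = 2(0.748)/(1 + 0.748) = 0.8558
Length factor from 24 to 6 items: n = 6/24 = 0.2500
r_new = n·r_full / (1 + (n − 1)·r_full) = 0.2140 / 0.3581 ≈ 0.5976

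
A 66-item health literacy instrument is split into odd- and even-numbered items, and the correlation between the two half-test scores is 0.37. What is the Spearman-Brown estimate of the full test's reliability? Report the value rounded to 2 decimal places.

Each half is half the length of the full test, so the full test is n = 2 times a half.
r_full = 2r_hh / (1 + r_hh) = 2 × 0.37 / (1 + 0.37)
       = 0.7400 / 1.3700 = 0.5401

0.54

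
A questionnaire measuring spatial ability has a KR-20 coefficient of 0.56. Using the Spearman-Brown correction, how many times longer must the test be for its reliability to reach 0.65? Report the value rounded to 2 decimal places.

1.46

Spearman-Brown solved for the length factor n:
n = r*(1 − r) / [ r (1 − r*) ]
n = [0.65 × 0.44] / [0.56 × 0.35]
  = 0.2860 / 0.1960 = 1.4592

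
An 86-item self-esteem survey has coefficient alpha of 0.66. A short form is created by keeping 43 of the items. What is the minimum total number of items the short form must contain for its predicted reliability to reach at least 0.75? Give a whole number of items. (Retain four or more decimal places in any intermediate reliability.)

133

First, r for the 43-item form: n = 43/86 = 0.5000, so r_43 = 0.5000·0.66/(1 + (0.5000 − 1)·0.66) = 0.4925
Length factor from the short form to reach 0.75: n' = 0.75(1 − 0.4925) / [0.4925(1 − 0.75)] ≈ 3.0914
Total items = 3.0914 × 43 = 132.93, rounded up to 133.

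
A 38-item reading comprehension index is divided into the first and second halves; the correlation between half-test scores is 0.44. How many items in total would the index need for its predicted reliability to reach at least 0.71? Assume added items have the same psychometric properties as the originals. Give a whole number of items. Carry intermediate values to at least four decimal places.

r_full = 2(0.44)/(1 + 0.44) = 0.6111
Solve Spearman-Brown for n: n = 0.71(1 − 0.6111) / [0.6111(1 − 0.71)] = 1.5581
Items = 1.5581 × 38 ≈ 59.21 → 60

60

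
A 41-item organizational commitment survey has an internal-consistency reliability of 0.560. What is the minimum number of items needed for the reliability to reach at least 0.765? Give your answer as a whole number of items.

105

Invert Spearman-Brown to solve for n:
n = r*(1 − r) / [ r (1 − r*) ]
n = 0.765 × (1 − 0.560) / [ 0.560 × (1 − 0.765) ]
n = 0.336600 / 0.131600 ≈ 2.5578
2.5578 × 41 = 104.87 → 105 items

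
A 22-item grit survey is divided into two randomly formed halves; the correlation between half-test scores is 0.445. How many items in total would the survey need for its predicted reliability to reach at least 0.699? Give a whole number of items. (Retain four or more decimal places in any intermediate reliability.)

32

r_full = 2(0.445)/(1 + 0.445) = 0.6159
n = r_tgt(1 − r_full) / [r_full(1 − r_tgt)] = 0.699 × 0.3841 / (0.6159 × 0.301) ≈ 1.4483
Items = 1.4483 × 22 ≈ 31.86 → 32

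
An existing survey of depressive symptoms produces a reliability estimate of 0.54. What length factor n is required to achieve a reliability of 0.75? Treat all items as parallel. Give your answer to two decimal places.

2.56

Spearman-Brown solved for the length factor n:
n = r*(1 − r) / [ r (1 − r*) ]
n = 0.75(1 − 0.54) / [0.54(1 − 0.75)]
  = 0.3450 / 0.1350 = 2.5556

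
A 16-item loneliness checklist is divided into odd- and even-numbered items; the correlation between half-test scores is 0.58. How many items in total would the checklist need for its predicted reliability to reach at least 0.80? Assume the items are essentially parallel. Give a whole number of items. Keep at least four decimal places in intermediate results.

Corrected full-test reliability: r_full = 2 × 0.58 / (1 + 0.58) ≈ 0.7342
Solve Spearman-Brown for n: n = 0.80(1 − 0.7342) / [0.7342(1 − 0.80)] = 1.4481
Items = 1.4481 × 16 ≈ 23.17 → 24

24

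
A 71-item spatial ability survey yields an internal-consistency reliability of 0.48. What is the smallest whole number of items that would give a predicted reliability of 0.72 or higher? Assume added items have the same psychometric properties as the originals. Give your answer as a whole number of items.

198

Spearman-Brown solved for the length factor n:
n = r*(1 − r) / [ r (1 − r*) ]
n = 0.72 × (1 − 0.48) / [ 0.48 × (1 − 0.72) ]
n = 0.3744 / 0.1344 ≈ 2.7857
2.7857 × 71 = 197.78 → 198 items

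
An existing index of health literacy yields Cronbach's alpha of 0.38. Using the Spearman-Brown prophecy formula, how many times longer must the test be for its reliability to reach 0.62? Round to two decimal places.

2.66

n = 0.62 × (1 − 0.38) / [ 0.38 × (1 − 0.62) ]
n = 0.3844 / 0.1444 ≈ 2.6620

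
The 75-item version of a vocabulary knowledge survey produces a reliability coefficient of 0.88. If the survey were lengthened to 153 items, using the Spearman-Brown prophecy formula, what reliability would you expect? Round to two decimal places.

0.94

The new length is 153/75 = 2.04 times the old.
Spearman-Brown: r_new = n·r / (1 + (n − 1)·r)
r_new = 2.04·0.88 / [1 + (2.04 − 1)·0.88]
     = 1.7952 / 1.9152 = 0.9373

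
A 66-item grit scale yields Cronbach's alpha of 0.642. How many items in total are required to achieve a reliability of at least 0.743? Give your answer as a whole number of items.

107

n = [0.743 × 0.358] / [0.642 × 0.257]
n = 0.265994 / 0.164994 ≈ 1.6121
Items needed = n × 66 = 1.6121 × 66 ≈ 106.40 → round up to 107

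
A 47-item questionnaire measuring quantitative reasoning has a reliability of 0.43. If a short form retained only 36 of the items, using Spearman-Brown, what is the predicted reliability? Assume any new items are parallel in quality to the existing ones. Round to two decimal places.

The new length is 36/47 = 0.766 times the old.
Spearman-Brown: r_new = n·r / (1 + (n − 1)·r)
r_new = (0.766 × 0.43) / (1 + (0.766 − 1) × 0.43)
     = 0.3294 / 0.8994 = 0.3662

0.37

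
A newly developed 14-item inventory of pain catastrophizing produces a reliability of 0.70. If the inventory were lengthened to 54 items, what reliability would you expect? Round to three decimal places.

0.900

The new length is 54/14 = 3.8571 times the old.
r_new = (3.8571 × 0.70) / (1 + (3.8571 − 1) × 0.70)
r_new = 2.7000 / 3.0000 ≈ 0.9000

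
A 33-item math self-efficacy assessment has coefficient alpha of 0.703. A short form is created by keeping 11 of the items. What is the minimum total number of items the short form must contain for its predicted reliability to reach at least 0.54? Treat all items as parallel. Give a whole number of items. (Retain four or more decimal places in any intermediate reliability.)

17

Short-form reliability: n = 11/33 = 0.3333; r_11 = n·r/(1+(n−1)r) ≈ 0.4410
Then solve for n' with r_old = 0.4410, r_target = 0.54: n' = 0.54(1 − 0.4410)/[0.4410(1 − 0.54)] = 1.4880
Total items = 1.4880 × 11 = 16.37, rounded up to 17.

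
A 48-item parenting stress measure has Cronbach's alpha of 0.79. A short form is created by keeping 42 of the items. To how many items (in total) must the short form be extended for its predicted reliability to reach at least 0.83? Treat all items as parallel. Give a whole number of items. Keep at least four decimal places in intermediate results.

63

First, r for the 42-item form: n = 42/48 = 0.8750, so r_42 = 0.8750·0.79/(1 + (0.8750 − 1)·0.79) = 0.7670
Then solve for n' with r_old = 0.7670, r_target = 0.83: n' = 0.83(1 − 0.7670)/[0.7670(1 − 0.83)] = 1.4832
Items = 1.4832 × 42 ≈ 62.29 → 63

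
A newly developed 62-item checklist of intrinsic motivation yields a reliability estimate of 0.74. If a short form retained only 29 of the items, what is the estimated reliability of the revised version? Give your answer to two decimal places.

n = 29/62 = 0.4677
Apply the Spearman-Brown prophecy formula, r' = nr / [1 + (n − 1)r]:
r_new = 0.4677·0.74 / [1 + (0.4677 − 1)·0.74]
r_new = 0.3461 / 0.6061 ≈ 0.5710

0.57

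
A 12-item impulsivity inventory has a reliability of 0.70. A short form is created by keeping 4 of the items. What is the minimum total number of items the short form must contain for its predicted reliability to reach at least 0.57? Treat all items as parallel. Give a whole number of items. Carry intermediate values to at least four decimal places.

7

Short-form reliability: n = 4/12 = 0.3333; r_4 = n·r/(1+(n−1)r) ≈ 0.4375
Then solve for n' with r_old = 0.4375, r_target = 0.57: n' = 0.57(1 − 0.4375)/[0.4375(1 − 0.57)] = 1.7043
Total items = 1.7043 × 4 = 6.82, rounded up to 7.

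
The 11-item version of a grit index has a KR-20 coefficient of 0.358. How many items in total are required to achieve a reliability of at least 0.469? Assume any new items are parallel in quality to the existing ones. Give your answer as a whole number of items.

Invert Spearman-Brown to solve for n:
n = r_target (1 − r_old) / [ r_old (1 − r_target) ]
n = 0.469(1 − 0.358) / [0.358(1 − 0.469)]
n = 0.301098 / 0.190098 ≈ 1.5839
So the test needs 1.5839 × 11 ≈ 17.42 items; rounding up, 18.

18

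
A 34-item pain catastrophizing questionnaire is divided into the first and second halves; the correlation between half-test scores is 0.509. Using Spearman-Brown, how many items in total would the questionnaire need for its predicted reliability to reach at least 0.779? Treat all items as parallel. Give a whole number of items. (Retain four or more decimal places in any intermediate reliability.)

58

Corrected full-test reliability: r_full = 2 × 0.509 / (1 + 0.509) ≈ 0.6746
Solve Spearman-Brown for n: n = 0.779(1 − 0.6746) / [0.6746(1 − 0.779)] = 1.7003
Required items = 1.7003 × 34 = 57.81, so 58 items.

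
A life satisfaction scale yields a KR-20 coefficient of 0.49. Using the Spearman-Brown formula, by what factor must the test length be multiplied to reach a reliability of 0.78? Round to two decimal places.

3.69

n = 0.78(1 − 0.49) / [0.49(1 − 0.78)]
  = 0.3978 / 0.1078 = 3.6902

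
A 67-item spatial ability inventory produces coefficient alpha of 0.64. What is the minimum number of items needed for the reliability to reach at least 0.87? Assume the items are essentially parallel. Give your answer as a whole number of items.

n = [0.87 × 0.36] / [0.64 × 0.13]
n = 0.3132 / 0.0832 ≈ 3.7644
Items needed = n × 67 = 3.7644 × 67 ≈ 252.21 → round up to 253

253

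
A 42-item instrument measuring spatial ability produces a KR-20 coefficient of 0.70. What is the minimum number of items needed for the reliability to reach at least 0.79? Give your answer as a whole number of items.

68

Invert Spearman-Brown to solve for n:
n = r*(1 − r) / [ r (1 − r*) ]
n = 0.79 × (1 − 0.70) / [ 0.70 × (1 − 0.79) ]
  = 0.2370 / 0.1470 = 1.6122
1.6122 × 42 = 67.71 → 68 items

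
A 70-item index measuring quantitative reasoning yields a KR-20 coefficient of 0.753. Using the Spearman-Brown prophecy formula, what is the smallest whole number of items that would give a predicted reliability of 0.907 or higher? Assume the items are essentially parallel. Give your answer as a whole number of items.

224

Spearman-Brown solved for the length factor n:
n = r_target (1 − r_old) / [ r_old (1 − r_target) ]
n = 0.907 × (1 − 0.753) / [ 0.753 × (1 − 0.907) ]
  = 0.224029 / 0.070029 = 3.1991
Items needed = n × 70 = 3.1991 × 70 ≈ 223.94 → round up to 224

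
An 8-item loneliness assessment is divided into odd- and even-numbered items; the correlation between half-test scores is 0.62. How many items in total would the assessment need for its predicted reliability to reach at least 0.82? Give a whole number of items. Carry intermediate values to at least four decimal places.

Corrected full-test reliability: r_full = 2 × 0.62 / (1 + 0.62) ≈ 0.7654
Solve Spearman-Brown for n: n = 0.82(1 − 0.7654) / [0.7654(1 − 0.82)] = 1.3963
Items = 1.3963 × 8 ≈ 11.17 → 12

12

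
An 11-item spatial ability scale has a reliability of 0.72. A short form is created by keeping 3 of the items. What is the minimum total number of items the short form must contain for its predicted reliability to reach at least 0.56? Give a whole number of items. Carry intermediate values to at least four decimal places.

6

First, r for the 3-item form: n = 3/11 = 0.2727, so r_3 = 0.2727·0.72/(1 + (0.2727 − 1)·0.72) = 0.4122
Length factor from the short form to reach 0.56: n' = 0.56(1 − 0.4122) / [0.4122(1 − 0.56)] ≈ 1.8149
Total items = 1.8149 × 3 = 5.44, rounded up to 6.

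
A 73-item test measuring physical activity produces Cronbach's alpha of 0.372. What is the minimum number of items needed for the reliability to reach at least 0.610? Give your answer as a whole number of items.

n = 0.610 × (1 − 0.372) / [ 0.372 × (1 − 0.610) ]
  = 0.383080 / 0.145080 = 2.6405
So the test needs 2.6405 × 73 ≈ 192.76 items; rounding up, 193.

193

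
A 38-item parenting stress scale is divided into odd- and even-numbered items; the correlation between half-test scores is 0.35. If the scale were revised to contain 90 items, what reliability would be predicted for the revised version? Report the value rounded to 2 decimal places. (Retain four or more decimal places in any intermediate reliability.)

Full-test reliability from the split-half r: r_full = 2(0.35)/(1 + 0.35) = 0.5185
Then adjust to 90 items: n = 90/38 = 2.3684
r_new = n·r_full / (1 + (n − 1)·r_full) = 1.2280 / 1.7095 ≈ 0.7183

0.72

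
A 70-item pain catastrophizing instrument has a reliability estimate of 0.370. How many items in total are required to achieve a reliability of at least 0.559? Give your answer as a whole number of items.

Invert Spearman-Brown to solve for n:
n = r*(1 − r) / [ r (1 − r*) ]
n = 0.559(1 − 0.370) / [0.370(1 − 0.559)]
n = 0.352170 / 0.163170 ≈ 2.1583
So the test needs 2.1583 × 70 ≈ 151.08 items; rounding up, 152.

152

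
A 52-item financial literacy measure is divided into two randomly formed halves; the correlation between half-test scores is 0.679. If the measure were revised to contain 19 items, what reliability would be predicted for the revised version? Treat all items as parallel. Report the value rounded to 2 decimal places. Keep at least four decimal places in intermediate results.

0.61

Full-test reliability from the split-half r: r_full = 2(0.679)/(1 + 0.679) = 0.8088
Length factor from 52 to 19 items: n = 19/52 = 0.3654
r_new = n·r_full / (1 + (n − 1)·r_full) = 0.2955 / 0.4867 ≈ 0.6072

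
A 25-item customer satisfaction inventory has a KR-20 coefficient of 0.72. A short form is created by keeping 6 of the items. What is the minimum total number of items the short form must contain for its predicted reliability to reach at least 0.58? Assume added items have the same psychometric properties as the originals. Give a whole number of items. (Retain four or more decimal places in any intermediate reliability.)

14

First, r for the 6-item form: n = 6/25 = 0.2400, so r_6 = 0.2400·0.72/(1 + (0.2400 − 1)·0.72) = 0.3816
Then solve for n' with r_old = 0.3816, r_target = 0.58: n' = 0.58(1 − 0.3816)/[0.3816(1 − 0.58)] = 2.2379
Total items = 2.2379 × 6 = 13.43, rounded up to 14.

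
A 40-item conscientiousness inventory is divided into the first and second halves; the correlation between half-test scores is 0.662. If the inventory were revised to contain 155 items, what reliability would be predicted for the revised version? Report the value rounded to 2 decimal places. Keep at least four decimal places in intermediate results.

0.94

Full-test reliability from the split-half r: r_full = 2(0.662)/(1 + 0.662) = 0.7966
Then adjust to 155 items: n = 155/40 = 3.8750
r_new = n·r_full / (1 + (n − 1)·r_full) = 3.0868 / 3.2902 ≈ 0.9382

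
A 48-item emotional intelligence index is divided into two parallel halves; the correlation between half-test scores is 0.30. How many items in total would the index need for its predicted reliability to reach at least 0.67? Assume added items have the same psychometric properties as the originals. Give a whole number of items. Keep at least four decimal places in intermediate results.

r_full = 2(0.30)/(1 + 0.30) = 0.4615
n = r_tgt(1 − r_full) / [r_full(1 − r_tgt)] = 0.67 × 0.5385 / (0.4615 × 0.33) ≈ 2.3691
Required items = 2.3691 × 48 = 113.72, so 114 items.

114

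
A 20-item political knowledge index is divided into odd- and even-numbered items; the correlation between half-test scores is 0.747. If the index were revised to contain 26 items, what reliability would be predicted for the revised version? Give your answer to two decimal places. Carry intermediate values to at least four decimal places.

Full-test reliability from the split-half r: r_full = 2(0.747)/(1 + 0.747) = 0.8552
Length factor from 20 to 26 items: n = 26/20 = 1.3000
r_new = n·r_full / (1 + (n − 1)·r_full) = 1.1118 / 1.2566 ≈ 0.8848

0.88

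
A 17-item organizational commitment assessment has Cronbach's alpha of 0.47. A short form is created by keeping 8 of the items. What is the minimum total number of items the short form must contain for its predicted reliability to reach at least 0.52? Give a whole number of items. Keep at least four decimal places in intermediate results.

Short-form reliability: n = 8/17 = 0.4706; r_8 = n·r/(1+(n−1)r) ≈ 0.2944
Length factor from the short form to reach 0.52: n' = 0.52(1 − 0.2944) / [0.2944(1 − 0.52)] ≈ 2.5965
Total items = 2.5965 × 8 = 20.77, rounded up to 21.

21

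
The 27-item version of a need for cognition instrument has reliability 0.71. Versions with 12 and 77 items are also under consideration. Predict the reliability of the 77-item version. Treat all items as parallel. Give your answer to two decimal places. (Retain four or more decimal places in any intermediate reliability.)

0.87

Only the ratio of lengths matters: n = 77/27 = 2.8519
r_{77} = n·r / (1 + (n − 1)·r) = 2.0248 / 2.3148 ≈ 0.8747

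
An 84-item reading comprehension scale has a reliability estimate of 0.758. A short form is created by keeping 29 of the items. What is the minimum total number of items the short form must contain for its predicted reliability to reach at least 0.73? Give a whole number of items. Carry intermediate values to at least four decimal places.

Short-form reliability: n = 29/84 = 0.3452; r_29 = n·r/(1+(n−1)r) ≈ 0.5195
Then solve for n' with r_old = 0.5195, r_target = 0.73: n' = 0.73(1 − 0.5195)/[0.5195(1 − 0.73)] = 2.5007
Items = 2.5007 × 29 ≈ 72.52 → 73

73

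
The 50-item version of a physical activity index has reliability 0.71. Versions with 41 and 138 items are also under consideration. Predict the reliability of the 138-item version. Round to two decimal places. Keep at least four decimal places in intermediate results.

Only the ratio of lengths matters: n = 138/50 = 2.7600
r_{138} = n·r / (1 + (n − 1)·r) = 1.9596 / 2.2496 ≈ 0.8711

0.87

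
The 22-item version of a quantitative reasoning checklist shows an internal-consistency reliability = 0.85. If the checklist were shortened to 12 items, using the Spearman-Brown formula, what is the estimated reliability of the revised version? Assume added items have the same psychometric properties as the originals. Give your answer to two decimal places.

Length ratio n = 12/22 = 0.5455
By Spearman-Brown, r_new = n r / (1 + (n − 1) r).
r_new = 0.5455·0.85 / [1 + (0.5455 − 1)·0.85]
r_new = 0.4637 / 0.6137 ≈ 0.7556

0.76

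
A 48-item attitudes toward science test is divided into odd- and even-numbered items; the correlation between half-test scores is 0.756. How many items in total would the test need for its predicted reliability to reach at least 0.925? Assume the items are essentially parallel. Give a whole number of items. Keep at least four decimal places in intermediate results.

Corrected full-test reliability: r_full = 2 × 0.756 / (1 + 0.756) ≈ 0.8610
Solve Spearman-Brown for n: n = 0.925(1 − 0.8610) / [0.8610(1 − 0.925)] = 1.9911
Required items = 1.9911 × 48 = 95.57, so 96 items.

96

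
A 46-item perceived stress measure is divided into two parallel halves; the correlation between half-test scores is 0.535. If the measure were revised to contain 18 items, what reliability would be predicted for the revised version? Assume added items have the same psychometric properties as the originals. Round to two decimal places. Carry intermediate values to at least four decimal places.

0.47

Full-test reliability from the split-half r: r_full = 2(0.535)/(1 + 0.535) = 0.6971
Length factor from 46 to 18 items: n = 18/46 = 0.3913
r_new = n·r_full / (1 + (n − 1)·r_full) = 0.2728 / 0.5757 ≈ 0.4739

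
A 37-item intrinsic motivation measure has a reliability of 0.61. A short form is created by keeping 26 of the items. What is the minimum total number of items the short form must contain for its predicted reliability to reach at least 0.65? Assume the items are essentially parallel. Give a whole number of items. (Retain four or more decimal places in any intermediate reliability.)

Short-form reliability: n = 26/37 = 0.7027; r_26 = n·r/(1+(n−1)r) ≈ 0.5236
Then solve for n' with r_old = 0.5236, r_target = 0.65: n' = 0.65(1 − 0.5236)/[0.5236(1 − 0.65)] = 1.6897
Items = 1.6897 × 26 ≈ 43.93 → 44

44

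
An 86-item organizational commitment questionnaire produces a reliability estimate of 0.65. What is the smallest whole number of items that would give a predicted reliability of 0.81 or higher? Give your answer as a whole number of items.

Invert Spearman-Brown to solve for n:
n = r_target (1 − r_old) / [ r_old (1 − r_target) ]
n = 0.81 × (1 − 0.65) / [ 0.65 × (1 − 0.81) ]
n = 0.2835 / 0.1235 ≈ 2.2955
So the test needs 2.2955 × 86 ≈ 197.41 items; rounding up, 198.

198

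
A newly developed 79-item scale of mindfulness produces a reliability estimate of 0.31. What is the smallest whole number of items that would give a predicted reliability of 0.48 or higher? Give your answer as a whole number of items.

Spearman-Brown solved for the length factor n:
n = r*(1 − r) / [ r (1 − r*) ]
n = [0.48 × 0.69] / [0.31 × 0.52]
n = 0.3312 / 0.1612 ≈ 2.0546
2.0546 × 79 = 162.31 → 163 items

163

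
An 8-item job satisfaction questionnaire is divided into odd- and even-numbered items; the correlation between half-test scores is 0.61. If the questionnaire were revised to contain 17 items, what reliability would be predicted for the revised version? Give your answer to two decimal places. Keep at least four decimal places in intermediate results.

Spearman-Brown correction (n = 2): r_full = 2·0.61/(1 + 0.61) = 0.7578
Length factor from 8 to 17 items: n = 17/8 = 2.1250
r_new = n·r_full / (1 + (n − 1)·r_full) = 1.6103 / 1.8525 ≈ 0.8693

0.87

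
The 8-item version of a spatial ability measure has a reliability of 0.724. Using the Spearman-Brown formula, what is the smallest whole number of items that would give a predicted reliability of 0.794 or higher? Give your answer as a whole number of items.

n = 0.794 × (1 − 0.724) / [ 0.724 × (1 − 0.794) ]
  = 0.219144 / 0.149144 = 1.4693
1.4693 × 8 = 11.75 → 12 items

12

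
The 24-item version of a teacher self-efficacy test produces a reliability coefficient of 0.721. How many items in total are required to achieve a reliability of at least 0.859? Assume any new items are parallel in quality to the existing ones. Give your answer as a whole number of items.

n = [0.859 × 0.279] / [0.721 × 0.141]
n = 0.239661 / 0.101661 ≈ 2.3575
2.3575 × 24 = 56.58 → 57 items

57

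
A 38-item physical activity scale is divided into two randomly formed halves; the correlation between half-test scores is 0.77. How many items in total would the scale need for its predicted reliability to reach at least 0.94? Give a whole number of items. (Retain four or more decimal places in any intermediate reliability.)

Corrected full-test reliability: r_full = 2 × 0.77 / (1 + 0.77) ≈ 0.8701
n = r_tgt(1 − r_full) / [r_full(1 − r_tgt)] = 0.94 × 0.1299 / (0.8701 × 0.06) ≈ 2.3389
Required items = 2.3389 × 38 = 88.88, so 89 items.

89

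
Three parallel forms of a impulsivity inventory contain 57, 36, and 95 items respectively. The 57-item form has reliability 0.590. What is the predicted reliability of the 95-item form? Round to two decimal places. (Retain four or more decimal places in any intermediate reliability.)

0.71

Only the ratio of lengths matters: n = 95/57 = 1.6667
r_{95} = n·r / (1 + (n − 1)·r) = 0.9834 / 1.3934 ≈ 0.7058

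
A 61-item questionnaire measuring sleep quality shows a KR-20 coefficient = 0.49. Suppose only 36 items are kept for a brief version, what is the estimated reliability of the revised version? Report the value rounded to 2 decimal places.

Length ratio n = 36/61 = 0.5902
r_new = 0.5902·0.49 / [1 + (0.5902 − 1)·0.49]
r_new = 0.2892 / 0.7992 ≈ 0.3619

0.36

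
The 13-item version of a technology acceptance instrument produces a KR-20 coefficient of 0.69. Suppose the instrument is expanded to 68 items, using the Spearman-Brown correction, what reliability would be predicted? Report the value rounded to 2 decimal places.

0.92

n = 68/13 = 5.2308
Spearman-Brown: r_new = n·r / (1 + (n − 1)·r)
r_new = 5.2308·0.69 / [1 + (5.2308 − 1)·0.69]
     = 3.6093 / 3.9193 = 0.9209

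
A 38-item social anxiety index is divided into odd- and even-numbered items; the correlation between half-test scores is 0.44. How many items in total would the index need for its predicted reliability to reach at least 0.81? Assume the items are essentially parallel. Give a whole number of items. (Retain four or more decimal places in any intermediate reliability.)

Corrected full-test reliability: r_full = 2 × 0.44 / (1 + 0.44) ≈ 0.6111
Solve Spearman-Brown for n: n = 0.81(1 − 0.6111) / [0.6111(1 − 0.81)] = 2.7130
Required items = 2.7130 × 38 = 103.09, so 104 items.

104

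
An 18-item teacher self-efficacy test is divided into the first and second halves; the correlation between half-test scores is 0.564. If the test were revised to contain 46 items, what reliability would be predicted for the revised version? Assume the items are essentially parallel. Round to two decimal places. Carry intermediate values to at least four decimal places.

First correct the split-half correlation to full-test reliability: r_full = 2 × 0.564 / (1 + 0.564) ≈ 0.7212
Length factor from 18 to 46 items: n = 46/18 = 2.5556
r_new = n·r_full / (1 + (n − 1)·r_full) = 1.8431 / 2.1219 ≈ 0.8686

0.87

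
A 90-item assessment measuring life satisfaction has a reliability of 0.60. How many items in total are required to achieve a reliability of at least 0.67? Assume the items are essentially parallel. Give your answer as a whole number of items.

Spearman-Brown solved for the length factor n:
n = r*(1 − r) / [ r (1 − r*) ]
n = 0.67 × (1 − 0.60) / [ 0.60 × (1 − 0.67) ]
n = 0.2680 / 0.1980 ≈ 1.3535
So the test needs 1.3535 × 90 ≈ 121.81 items; rounding up, 122.

122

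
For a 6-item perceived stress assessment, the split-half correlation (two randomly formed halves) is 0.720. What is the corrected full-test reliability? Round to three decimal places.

Each half is half the length of the full test, so the full test is n = 2 times a half.
r_full = 2(0.720) / (1 + 0.720)
r_full = 1.4400 / 1.7200 ≈ 0.8372

0.837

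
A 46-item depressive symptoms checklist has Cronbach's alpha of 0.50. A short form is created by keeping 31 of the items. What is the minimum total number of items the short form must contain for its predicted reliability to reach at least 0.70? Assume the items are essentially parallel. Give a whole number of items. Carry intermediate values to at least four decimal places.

Short-form reliability: n = 31/46 = 0.6739; r_31 = n·r/(1+(n−1)r) ≈ 0.4026
Length factor from the short form to reach 0.70: n' = 0.70(1 − 0.4026) / [0.4026(1 − 0.70)] ≈ 3.4623
Items = 3.4623 × 31 ≈ 107.33 → 108

108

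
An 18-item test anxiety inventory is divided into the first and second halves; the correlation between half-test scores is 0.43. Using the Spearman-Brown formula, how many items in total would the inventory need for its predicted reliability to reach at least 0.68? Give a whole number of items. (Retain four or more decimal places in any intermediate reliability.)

r_full = 2(0.43)/(1 + 0.43) = 0.6014
n = r_tgt(1 − r_full) / [r_full(1 − r_tgt)] = 0.68 × 0.3986 / (0.6014 × 0.32) ≈ 1.4084
Items = 1.4084 × 18 ≈ 25.35 → 26

26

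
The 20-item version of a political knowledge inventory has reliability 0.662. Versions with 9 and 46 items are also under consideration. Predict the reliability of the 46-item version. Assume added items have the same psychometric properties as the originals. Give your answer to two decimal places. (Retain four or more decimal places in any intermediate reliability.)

0.82

Only the ratio of lengths matters: n = 46/20 = 2.3000
r_{46} = n·r / (1 + (n − 1)·r) = 1.5226 / 1.8606 ≈ 0.8183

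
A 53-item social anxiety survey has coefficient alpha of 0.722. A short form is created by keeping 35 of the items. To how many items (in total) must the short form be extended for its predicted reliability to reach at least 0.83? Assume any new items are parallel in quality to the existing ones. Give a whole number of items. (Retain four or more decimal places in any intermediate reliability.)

100

First, r for the 35-item form: n = 35/53 = 0.6604, so r_35 = 0.6604·0.722/(1 + (0.6604 − 1)·0.722) = 0.6317
Length factor from the short form to reach 0.83: n' = 0.83(1 − 0.6317) / [0.6317(1 − 0.83)] ≈ 2.8466
Total items = 2.8466 × 35 = 99.63, rounded up to 100.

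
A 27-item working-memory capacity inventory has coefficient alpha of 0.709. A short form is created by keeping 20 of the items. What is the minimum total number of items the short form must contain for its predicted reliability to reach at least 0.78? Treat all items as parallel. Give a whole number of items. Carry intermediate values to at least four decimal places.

Short-form reliability: n = 20/27 = 0.7407; r_20 = n·r/(1+(n−1)r) ≈ 0.6435
Length factor from the short form to reach 0.78: n' = 0.78(1 − 0.6435) / [0.6435(1 − 0.78)] ≈ 1.9642
Total items = 1.9642 × 20 = 39.28, rounded up to 40.

40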